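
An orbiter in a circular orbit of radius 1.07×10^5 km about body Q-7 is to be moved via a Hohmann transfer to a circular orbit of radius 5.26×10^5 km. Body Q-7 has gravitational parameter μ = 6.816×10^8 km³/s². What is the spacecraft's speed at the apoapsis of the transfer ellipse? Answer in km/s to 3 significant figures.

v = 20.9 km/s

Transfer-ellipse semi-major axis a_t = (r₁ + r₂)/2 = (1.070×10^5 + 5.260×10^5)/2 = 3.165×10^5 km.
The apoapsis of the transfer ellipse is at r = 5.260×10^5 km.
Vis-viva: v = √[μ(2/r − 1/a_t)] = √[6.816×10^8 × (2/5.260×10^5 − 1/3.165×10^5)] = 20.93 km/s.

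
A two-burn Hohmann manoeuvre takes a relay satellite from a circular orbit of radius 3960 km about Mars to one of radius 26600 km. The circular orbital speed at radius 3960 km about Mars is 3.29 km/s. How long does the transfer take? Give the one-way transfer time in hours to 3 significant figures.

t = 7.96 hours

From the circular-orbit relation v² = μ/r at r = 3960 km: μ = v²r = (3.29)² × 3960 = 42863.4 km³/s².
The Hohmann ellipse has a_t = (r₁ + r₂)/2 = 15280 km.
Half the transfer-orbit period gives t = π√(a_t³/μ) = 28660 s.
Converting: 28660 s ÷ 3600 s/hour = 7.96 hours.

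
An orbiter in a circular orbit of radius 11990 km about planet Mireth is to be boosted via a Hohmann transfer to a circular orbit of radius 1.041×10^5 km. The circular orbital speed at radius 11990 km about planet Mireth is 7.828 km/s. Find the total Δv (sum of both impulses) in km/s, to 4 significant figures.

Δv = 4.104 km/s

From the circular-orbit relation v² = μ/r at r = 11990 km: μ = v²r = (7.828)² × 11990 = 7.34718×10^5 km³/s².
Transfer-ellipse semi-major axis a_t = (r₁ + r₂)/2 = (11990 + 1.041×10^5)/2 = 58045 km.
At r₁ the circular-orbit speed is v₁ = √(μ/r₁) = 7.8280 km/s.
Transfer-orbit speed at r₁ (v² = μ(2/r − 1/a)): v_p = √[μ(2/r₁ − 1/a_t)] = 10.483 km/s.
First burn Δv₁ = |v_p − v₁| = 2.655 km/s.
Circular speed at r₂: v₂ = √(μ/r₂) = 2.6567 km/s.
Transfer-orbit speed at r₂: v_a = √[μ(2/r₂ − 1/a_t)] = 1.2074 km/s.
Second burn Δv₂ = |v₂ − v_a| = 1.449 km/s.
Total Δv = Δv₁ + Δv₂ = 4.104 km/s.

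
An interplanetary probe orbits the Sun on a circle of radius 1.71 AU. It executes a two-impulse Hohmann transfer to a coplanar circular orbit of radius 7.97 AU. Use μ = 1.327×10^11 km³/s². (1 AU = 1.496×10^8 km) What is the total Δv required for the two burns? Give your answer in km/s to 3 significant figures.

Δv = 10.7 km/s

In km: r₁ = 1.71 × 1.496×10^8 = 2.55816×10^8 km; r₂ = 7.97 × 1.496×10^8 = 1.192312×10^9 km.
Transfer-ellipse semi-major axis a_t = (r₁ + r₂)/2 = (2.55816×10^8 + 1.192312×10^9)/2 = 7.24064×10^8 km.
Circular speed at r₁: v₁ = √(μ/r₁) = √(1.327×10^11/2.55816×10^8) = 22.776 km/s.
On the transfer ellipse at r₁, vis-viva equation gives v_p = √[μ(2/r₁ − 1/a_t)] = 29.227 km/s.
First burn Δv₁ = |v_p − v₁| = 6.451 km/s.
At r₂, v₂ = √(μ/r₂) = 10.55 km/s.
Transfer-orbit speed at r₂: v_a = √[μ(2/r₂ − 1/a_t)] = 6.271 km/s.
Second burn Δv₂ = |v₂ − v_a| = 4.279 km/s.
Δv = Δv₁ + Δv₂ = 6.451 + 4.279 = 10.73 km/s.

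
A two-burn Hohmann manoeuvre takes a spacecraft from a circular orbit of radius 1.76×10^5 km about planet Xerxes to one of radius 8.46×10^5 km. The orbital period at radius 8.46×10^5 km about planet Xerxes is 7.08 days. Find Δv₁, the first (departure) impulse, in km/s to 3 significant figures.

Δv₁ = 5.46 km/s

From Kepler's third law T² = 4π²r³/μ at r = 8.46×10^5 km, T = 7.08 days = 7.08 × 86400 s = 6.11712×10^5 s: μ = 4π²r³/T² = 6.38818×10^7 km³/s².
Semi-major axis of the transfer orbit: a_t = (1.760×10^5 + 8.460×10^5)/2 = 5.110×10^5 km.
Circular speed at r = 1.760×10^5 km: v_c = √(μ/r) = 19.052 km/s.
Transfer-orbit speed at the same r (vis-viva, a = a_t): v_t = √[μ(2/r − 1/a_t)] = 24.514 km/s.
Δv₁ = |v_t − v_c| = |24.514 − 19.052| = 5.462 km/s.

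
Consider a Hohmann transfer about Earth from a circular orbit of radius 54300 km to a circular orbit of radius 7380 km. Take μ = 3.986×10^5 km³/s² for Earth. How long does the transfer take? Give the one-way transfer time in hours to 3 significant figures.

Semi-major axis of the transfer orbit: a_t = (54300 + 7380)/2 = 30840 km.
Half the transfer-orbit period gives t = π√(a_t³/μ) = 26950 s.
Converting: 26950 s ÷ 3600 s/hour = 7.49 hours.

t = 7.49 hours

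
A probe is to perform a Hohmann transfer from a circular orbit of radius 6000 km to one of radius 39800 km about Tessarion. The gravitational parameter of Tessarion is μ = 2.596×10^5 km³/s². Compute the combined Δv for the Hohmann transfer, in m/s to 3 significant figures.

Δv = 3340 m/s

Semi-major axis of the transfer orbit: a_t = (6000 + 39800)/2 = 22900 km.
Circular speed at r₁: v₁ = √(μ/r₁) = √(2.596×10^5/6000) = 6.578 km/s.
On the transfer ellipse at r₁, vis-viva gives v_p = √[μ(2/r₁ − 1/a_t)] = 8.672 km/s.
First burn Δv₁ = |v_p − v₁| = 2.094 km/s.
At r₂, v₂ = √(μ/r₂) = 2.554 km/s.
Transfer-orbit speed at r₂: v_a = √[μ(2/r₂ − 1/a_t)] = 1.307 km/s.
Second burn Δv₂ = |v₂ − v_a| = 1.247 km/s.
Total Δv = Δv₁ + Δv₂ = 3.341 km/s.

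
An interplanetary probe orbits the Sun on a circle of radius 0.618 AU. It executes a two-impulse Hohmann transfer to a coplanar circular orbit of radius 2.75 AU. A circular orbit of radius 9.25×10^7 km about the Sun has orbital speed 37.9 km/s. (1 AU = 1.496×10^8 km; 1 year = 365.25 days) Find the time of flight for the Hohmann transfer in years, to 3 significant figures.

From the circular-orbit relation v² = μ/r at r = 9.25×10^7 km: μ = v²r = (37.9)² × 9.25×10^7 = 1.32868×10^11 km³/s².
In km: r₁ = 0.618 × 1.496×10^8 = 9.24528×10^7 km; r₂ = 2.75 × 1.496×10^8 = 4.114×10^8 km.
Semi-major axis of the transfer orbit: a_t = (9.24528×10^7 + 4.114×10^8)/2 = 2.519264×10^8 km.
Half the transfer-orbit period gives t = π√(a_t³/μ) = 3.446×10^7 s.
Converting: 3.446×10^7 s ÷ 3.15576×10^7 s/year (365.25 × 86400) = 1.09 years.

t = 1.09 years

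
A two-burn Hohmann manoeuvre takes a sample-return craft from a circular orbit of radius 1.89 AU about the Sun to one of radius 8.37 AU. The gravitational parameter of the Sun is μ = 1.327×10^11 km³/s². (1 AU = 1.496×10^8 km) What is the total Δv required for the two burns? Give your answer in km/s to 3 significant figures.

In km: r₁ = 1.89 × 1.496×10^8 = 2.82744×10^8 km; r₂ = 8.37 × 1.496×10^8 = 1.252152×10^9 km.
Transfer-ellipse semi-major axis a_t = (r₁ + r₂)/2 = (2.82744×10^8 + 1.252152×10^9)/2 = 7.67448×10^8 km.
At r₁ the circular-orbit speed is v₁ = √(μ/r₁) = 21.664 km/s.
On the transfer ellipse at r₁, vis-viva gives v_p = √[μ(2/r₁ − 1/a_t)] = 27.672 km/s.
First burn Δv₁ = |v_p − v₁| = 6.008 km/s.
At r₂, v₂ = √(μ/r₂) = 10.2945 km/s.
Transfer-orbit speed at r₂: v_a = √[μ(2/r₂ − 1/a_t)] = 6.24855 km/s.
Second burn Δv₂ = |v₂ − v_a| = 4.046 km/s.
Total Δv = Δv₁ + Δv₂ = 10.05 km/s.

Δv = 10.1 km/s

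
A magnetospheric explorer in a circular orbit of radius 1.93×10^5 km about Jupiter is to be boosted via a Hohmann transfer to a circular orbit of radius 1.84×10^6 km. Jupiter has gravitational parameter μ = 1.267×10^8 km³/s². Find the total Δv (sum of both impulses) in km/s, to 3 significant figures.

The Hohmann ellipse has a_t = (r₁ + r₂)/2 = 1.0165×10^6 km.
At r₁ the circular-orbit speed is v₁ = √(μ/r₁) = 25.62 km/s.
On the transfer ellipse at r₁, v² = μ(2/r − 1/a) gives v_p = √[μ(2/r₁ − 1/a_t)] = 34.47 km/s.
First burn Δv₁ = |v_p − v₁| = 8.850 km/s.
At r₂, v₂ = √(μ/r₂) = 8.298 km/s.
Transfer-orbit speed at r₂: v_a = √[μ(2/r₂ − 1/a_t)] = 3.616 km/s.
Second burn Δv₂ = |v₂ − v_a| = 4.682 km/s.
Δv = Δv₁ + Δv₂ = 8.850 + 4.682 = 13.53 km/s.

Δv = 13.5 km/s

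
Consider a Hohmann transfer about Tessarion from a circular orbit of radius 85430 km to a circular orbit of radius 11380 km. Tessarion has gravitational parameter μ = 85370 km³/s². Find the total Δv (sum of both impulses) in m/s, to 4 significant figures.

Semi-major axis of the transfer orbit: a_t = (85430 + 11380)/2 = 48405 km.
At r₁ the circular-orbit speed is v₁ = √(μ/r₁) = 0.9996 km/s.
Transfer-orbit speed at r₁ (v² = μ(2/r − 1/a)): v_a = √[μ(2/r₁ − 1/a_t)] = 0.4847 km/s.
First burn Δv₁ = |v_a − v₁| = 0.5149 km/s.
At r₂, v₂ = √(μ/r₂) = 2.73893 km/s.
Transfer-orbit speed at r₂: v_p = √[μ(2/r₂ − 1/a_t)] = 3.63866 km/s.
Second burn Δv₂ = |v₂ − v_p| = 0.8997 km/s.
Δv = Δv₁ + Δv₂ = 0.5149 + 0.8997 = 1.415 km/s.

Δv = 1415 m/s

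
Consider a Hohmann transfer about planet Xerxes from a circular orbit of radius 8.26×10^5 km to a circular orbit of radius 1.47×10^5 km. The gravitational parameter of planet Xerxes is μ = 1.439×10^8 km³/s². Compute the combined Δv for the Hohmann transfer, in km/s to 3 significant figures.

Semi-major axis of the transfer orbit: a_t = (8.260×10^5 + 1.470×10^5)/2 = 4.865×10^5 km.
At r₁ the circular-orbit speed is v₁ = √(μ/r₁) = 13.19898 km/s.
On the transfer ellipse at r₁, v² = μ(2/r − 1/a) gives v_a = √[μ(2/r₁ − 1/a_t)] = 7.255337 km/s.
First burn Δv₁ = |v_a − v₁| = 5.9436 km/s.
Circular speed at r₂: v₂ = √(μ/r₂) = 31.2876 km/s.
Transfer-orbit speed at r₂: v_p = √[μ(2/r₂ − 1/a_t)] = 40.7681 km/s.
Second burn Δv₂ = |v₂ − v_p| = 9.4805 km/s.
Δv = Δv₁ + Δv₂ = 5.9436 + 9.4805 = 15.42 km/s.

Δv = 15.4 km/s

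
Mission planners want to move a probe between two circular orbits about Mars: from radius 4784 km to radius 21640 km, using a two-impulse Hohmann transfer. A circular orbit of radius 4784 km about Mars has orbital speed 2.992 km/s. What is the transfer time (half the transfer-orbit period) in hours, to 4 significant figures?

From the circular-orbit relation v² = μ/r at r = 4784 km: μ = v²r = (2.992)² × 4784 = 42826.7 km³/s².
The Hohmann ellipse has a_t = (r₁ + r₂)/2 = 13212 km.
Half the transfer-orbit period gives t = π√(a_t³/μ) = 23054 s.
Converting: 23054 s ÷ 3600 s/hour = 6.404 hours.

t = 6.404 hours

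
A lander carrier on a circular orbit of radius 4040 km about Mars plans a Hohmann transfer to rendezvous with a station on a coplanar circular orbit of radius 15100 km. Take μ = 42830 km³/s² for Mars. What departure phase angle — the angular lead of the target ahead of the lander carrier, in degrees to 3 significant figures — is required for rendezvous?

The Hohmann ellipse has a_t = (r₁ + r₂)/2 = 9570 km.
Transfer time t = π√(a_t³/μ) = 14212 s.
Target angular speed ω₂ = √(μ/r₂³) = 1.1153×10^-4 rad/s.
Angle swept by the target during transfer: ω₂·t = 1.5851 rad = 90.82°.
Arrival is 180° from departure on the ellipse, so φ = 180° − 90.82° = 89.2°.

φ = 89.2°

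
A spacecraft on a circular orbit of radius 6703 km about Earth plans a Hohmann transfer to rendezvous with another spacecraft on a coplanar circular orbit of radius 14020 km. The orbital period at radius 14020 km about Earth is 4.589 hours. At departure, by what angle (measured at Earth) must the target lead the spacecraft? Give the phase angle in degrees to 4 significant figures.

φ = 65.64°

From Kepler's third law T² = 4π²r³/μ at r = 14020 km, T = 4.589 hours = 4.589 × 3600 s = 16520.4 s: μ = 4π²r³/T² = 3.98623×10^5 km³/s².
Semi-major axis of the transfer orbit: a_t = (6703 + 14020)/2 = 10361.5 km.
The half-period of the transfer ellipse is t = π√(a_t³/μ) = 5248 s.
The target's mean motion on its circular orbit is ω₂ = √(μ/r₂³) = 3.803×10^-4 rad/s.
Angle swept by the target during transfer: ω₂·t = 1.996 rad = 114.36°.
The spacecraft traverses 180° on the transfer ellipse, so the target must lead by 180° − 114.36° = 65.64°.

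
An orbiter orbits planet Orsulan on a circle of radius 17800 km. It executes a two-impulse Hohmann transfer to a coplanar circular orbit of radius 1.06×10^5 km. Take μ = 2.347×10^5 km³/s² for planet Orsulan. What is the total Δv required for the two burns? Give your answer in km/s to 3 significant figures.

The Hohmann ellipse has a_t = (r₁ + r₂)/2 = 61900 km.
At r₁ the circular-orbit speed is v₁ = √(μ/r₁) = 3.631 km/s.
Transfer-orbit speed at r₁ (vis-viva equation): v_p = √[μ(2/r₁ − 1/a_t)] = 4.752 km/s.
First burn Δv₁ = |v_p − v₁| = 1.121 km/s.
Circular speed at r₂: v₂ = √(μ/r₂) = 1.488 km/s.
Transfer-orbit speed at r₂: v_a = √[μ(2/r₂ − 1/a_t)] = 0.7979 km/s.
Second burn Δv₂ = |v₂ − v_a| = 0.6901 km/s.
Δv = Δv₁ + Δv₂ = 1.121 + 0.6901 = 1.811 km/s.

Δv = 1.81 km/s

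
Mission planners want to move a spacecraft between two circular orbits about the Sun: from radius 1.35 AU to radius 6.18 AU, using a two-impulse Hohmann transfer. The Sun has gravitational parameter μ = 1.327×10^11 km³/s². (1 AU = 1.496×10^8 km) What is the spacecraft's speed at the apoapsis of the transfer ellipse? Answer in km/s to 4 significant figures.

v = 7.174 km/s

In km: r₁ = 1.35 × 1.496×10^8 = 2.0196×10^8 km; r₂ = 6.18 × 1.496×10^8 = 9.24528×10^8 km.
The Hohmann ellipse has a_t = (r₁ + r₂)/2 = 5.63244×10^8 km.
At apoapsis, r = 9.24528×10^8 km.
From the vis-viva equation, v = √[μ(2/r − 1/a_t)] = 7.174 km/s.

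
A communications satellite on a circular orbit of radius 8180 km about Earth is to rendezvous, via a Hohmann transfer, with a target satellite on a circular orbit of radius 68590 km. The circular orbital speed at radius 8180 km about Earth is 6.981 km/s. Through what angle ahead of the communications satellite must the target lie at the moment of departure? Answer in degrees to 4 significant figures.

φ = 104.6°

From the circular-orbit relation v² = μ/r at r = 8180 km: μ = v²r = (6.981)² × 8180 = 3.98647×10^5 km³/s².
Transfer-ellipse semi-major axis a_t = (r₁ + r₂)/2 = (8180 + 68590)/2 = 38385 km.
Transfer time t = π√(a_t³/μ) = 37419 s.
Target angular speed ω₂ = √(μ/r₂³) = 3.5148×10^-5 rad/s.
Angle swept by the target during transfer: ω₂·t = 1.3152 rad = 75.36°.
The communications satellite traverses 180° on the transfer ellipse, so the target must lead by 180° − 75.36° = 104.6°.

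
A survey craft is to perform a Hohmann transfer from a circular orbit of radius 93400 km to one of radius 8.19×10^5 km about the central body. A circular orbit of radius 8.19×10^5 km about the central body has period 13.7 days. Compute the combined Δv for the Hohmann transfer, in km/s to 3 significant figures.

From Kepler's third law T² = 4π²r³/μ at r = 8.19×10^5 km, T = 13.7 days = 13.7 × 86400 s = 1.18368×10^6 s: μ = 4π²r³/T² = 1.54790×10^7 km³/s².
Semi-major axis of the transfer orbit: a_t = (93400 + 8.190×10^5)/2 = 4.562×10^5 km.
At r₁ the circular-orbit speed is v₁ = √(μ/r₁) = 12.8735 km/s.
On the transfer ellipse at r₁, vis-viva gives v_p = √[μ(2/r₁ − 1/a_t)] = 17.2489 km/s.
First burn Δv₁ = |v_p − v₁| = 4.3754 km/s.
At r₂, v₂ = √(μ/r₂) = 4.3474 km/s.
Transfer-orbit speed at r₂: v_a = √[μ(2/r₂ − 1/a_t)] = 1.9671 km/s.
Second burn Δv₂ = |v₂ − v_a| = 2.3803 km/s.
Total Δv = Δv₁ + Δv₂ = 6.756 km/s.

Δv = 6.76 km/s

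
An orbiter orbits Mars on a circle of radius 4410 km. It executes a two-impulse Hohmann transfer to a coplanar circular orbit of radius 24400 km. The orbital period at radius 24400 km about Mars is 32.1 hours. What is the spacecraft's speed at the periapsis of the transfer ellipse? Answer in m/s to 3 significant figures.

v = 4060 m/s

From Kepler's third law T² = 4π²r³/μ at r = 24400 km, T = 32.1 hours = 32.1 × 3600 s = 1.1556×10^5 s: μ = 4π²r³/T² = 42945.2 km³/s².
The Hohmann ellipse has a_t = (r₁ + r₂)/2 = 14405 km.
The periapsis of the transfer ellipse is at r = 4410 km.
Applying v² = μ(2/r − 1/a_t): v = 4.061 km/s.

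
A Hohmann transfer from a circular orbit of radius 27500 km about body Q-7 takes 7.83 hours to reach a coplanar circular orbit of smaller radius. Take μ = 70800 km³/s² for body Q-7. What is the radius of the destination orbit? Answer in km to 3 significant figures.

Transfer time t = 7.83 hours = 28188 s, and t = π√(a_t³/μ).
So a_t = (μ t²/π²)^(1/3) = (70800 × (28188)² / π²)^(1/3) = 17863 km.
Since a_t = (r₁ + r₂)/2, r₂ = 2a_t − r₁ = 2×17863 − 27500 = 8226 km.

r₂ = 8230 km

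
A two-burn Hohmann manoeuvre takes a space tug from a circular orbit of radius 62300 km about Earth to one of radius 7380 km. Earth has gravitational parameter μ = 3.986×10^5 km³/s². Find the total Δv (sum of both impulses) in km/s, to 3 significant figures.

Δv = 3.84 km/s

Transfer-ellipse semi-major axis a_t = (r₁ + r₂)/2 = (62300 + 7380)/2 = 34840 km.
Circular speed at r₁: v₁ = √(μ/r₁) = √(3.986×10^5/62300) = 2.52944 km/s.
Transfer-orbit speed at r₁ (vis-viva equation): v_a = √[μ(2/r₁ − 1/a_t)] = 1.16416 km/s.
First burn Δv₁ = |v_a − v₁| = 1.3653 km/s.
At r₂, v₂ = √(μ/r₂) = 7.34921 km/s.
Transfer-orbit speed at r₂: v_p = √[μ(2/r₂ − 1/a_t)] = 9.82755 km/s.
Second burn Δv₂ = |v₂ − v_p| = 2.4783 km/s.
Total Δv = Δv₁ + Δv₂ = 3.844 km/s.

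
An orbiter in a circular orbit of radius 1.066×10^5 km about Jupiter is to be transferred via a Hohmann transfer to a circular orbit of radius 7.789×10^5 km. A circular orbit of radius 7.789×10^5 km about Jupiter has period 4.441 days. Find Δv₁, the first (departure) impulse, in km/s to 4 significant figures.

From Kepler's third law T² = 4π²r³/μ at r = 7.789×10^5 km, T = 4.441 days = 4.441 × 86400 s = 3.837024×10^5 s: μ = 4π²r³/T² = 1.26711×10^8 km³/s².
The Hohmann ellipse has a_t = (r₁ + r₂)/2 = 4.4275×10^5 km.
Circular speed at r = 1.066×10^5 km: v_c = √(μ/r) = 34.48 km/s.
Vis-viva on the transfer ellipse at r = 1.066×10^5 km gives v_t = √[μ(2/r − 1/a_t)] = 45.73 km/s.
Δv₁ = |v_t − v_c| = |45.73 − 34.48| = 11.25 km/s.

Δv₁ = 11.25 km/s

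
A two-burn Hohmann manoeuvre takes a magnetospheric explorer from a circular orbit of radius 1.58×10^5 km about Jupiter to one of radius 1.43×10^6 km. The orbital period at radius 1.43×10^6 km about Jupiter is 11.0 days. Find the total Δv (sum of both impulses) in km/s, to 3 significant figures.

From Kepler's third law T² = 4π²r³/μ at r = 1.43×10^6 km, T = 11.0 days = 11.0 × 86400 s = 9.504×10^5 s: μ = 4π²r³/T² = 1.27807×10^8 km³/s².
The Hohmann ellipse has a_t = (r₁ + r₂)/2 = 7.940×10^5 km.
Circular speed at r₁: v₁ = √(μ/r₁) = √(1.27807×10^8/1.580×10^5) = 28.4413 km/s.
On the transfer ellipse at r₁, v² = μ(2/r − 1/a) gives v_p = √[μ(2/r₁ − 1/a_t)] = 38.1686 km/s.
First burn Δv₁ = |v_p − v₁| = 9.727 km/s.
Circular speed at r₂: v₂ = √(μ/r₂) = 9.454 km/s.
Transfer-orbit speed at r₂: v_a = √[μ(2/r₂ − 1/a_t)] = 4.217 km/s.
Second burn Δv₂ = |v₂ − v_a| = 5.237 km/s.
Total Δv = Δv₁ + Δv₂ = 14.96 km/s.

Δv = 15.0 km/s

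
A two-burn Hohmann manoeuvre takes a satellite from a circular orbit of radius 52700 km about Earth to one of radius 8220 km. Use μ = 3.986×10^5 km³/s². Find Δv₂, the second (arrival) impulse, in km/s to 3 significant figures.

Δv₂ = 2.20 km/s

Semi-major axis of the transfer orbit: a_t = (52700 + 8220)/2 = 30460 km.
Circular speed at r = 8220 km: v_c = √(μ/r) = 6.964 km/s.
Transfer-orbit speed at the same r (vis-viva, a = a_t): v_t = √[μ(2/r − 1/a_t)] = 9.160 km/s.
Δv₂ = |v_t − v_c| = |9.160 − 6.964| = 2.196 km/s.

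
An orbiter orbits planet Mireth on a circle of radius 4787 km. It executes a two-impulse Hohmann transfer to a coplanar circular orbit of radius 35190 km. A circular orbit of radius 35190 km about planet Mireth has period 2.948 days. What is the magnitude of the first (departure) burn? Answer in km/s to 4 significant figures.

Δv₁ = 0.7693 km/s

From Kepler's third law T² = 4π²r³/μ at r = 35190 km, T = 2.948 days = 2.948 × 86400 s = 2.547072×10^5 s: μ = 4π²r³/T² = 26517.7 km³/s².
The Hohmann ellipse has a_t = (r₁ + r₂)/2 = 19988.5 km.
Circular speed at r = 4787 km: v_c = √(μ/r) = 2.3536 km/s.
Transfer-orbit speed at the same r (vis-viva, a = a_t): v_t = √[μ(2/r − 1/a_t)] = 3.1229 km/s.
Δv₁ = |v_t − v_c| = |3.1229 − 2.3536| = 0.7693 km/s.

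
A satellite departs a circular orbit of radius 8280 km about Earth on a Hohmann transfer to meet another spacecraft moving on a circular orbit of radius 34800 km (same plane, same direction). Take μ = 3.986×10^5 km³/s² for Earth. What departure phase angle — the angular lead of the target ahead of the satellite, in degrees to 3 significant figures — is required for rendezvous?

The Hohmann ellipse has a_t = (r₁ + r₂)/2 = 21540 km.
The half-period of the transfer ellipse is t = π√(a_t³/μ) = 15730.76 s.
The target's mean motion on its circular orbit is ω₂ = √(μ/r₂³) = 9.725228×10^-5 rad/s.
Angle swept by the target during transfer: ω₂·t = 1.52985 rad = 87.654°.
The satellite traverses 180° on the transfer ellipse, so the target must lead by 180° − 87.654° = 92.3°.

φ = 92.3°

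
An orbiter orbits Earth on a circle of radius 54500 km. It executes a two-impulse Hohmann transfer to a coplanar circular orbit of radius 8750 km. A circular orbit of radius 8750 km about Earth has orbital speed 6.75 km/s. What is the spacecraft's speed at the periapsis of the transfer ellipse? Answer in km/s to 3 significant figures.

v = 8.86 km/s

From the circular-orbit relation v² = μ/r at r = 8750 km: μ = v²r = (6.75)² × 8750 = 3.98672×10^5 km³/s².
The Hohmann ellipse has a_t = (r₁ + r₂)/2 = 31625 km.
At periapsis, r = 8750 km.
Applying v² = μ(2/r − 1/a_t): v = 8.861 km/s.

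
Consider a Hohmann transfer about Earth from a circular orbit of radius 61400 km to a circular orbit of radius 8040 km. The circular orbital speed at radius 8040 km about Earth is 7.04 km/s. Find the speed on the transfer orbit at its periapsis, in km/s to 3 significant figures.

From the circular-orbit relation v² = μ/r at r = 8040 km: μ = v²r = (7.04)² × 8040 = 3.98475×10^5 km³/s².
The Hohmann ellipse has a_t = (r₁ + r₂)/2 = 34720 km.
At periapsis, r = 8040 km.
Applying v² = μ(2/r − 1/a_t): v = 9.362 km/s.

v = 9.36 km/s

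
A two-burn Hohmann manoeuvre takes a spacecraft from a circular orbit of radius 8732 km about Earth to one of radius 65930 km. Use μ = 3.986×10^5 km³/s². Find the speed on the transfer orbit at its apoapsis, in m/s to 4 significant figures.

v = 1189 m/s

Transfer-ellipse semi-major axis a_t = (r₁ + r₂)/2 = (8732 + 65930)/2 = 37331 km.
The apoapsis of the transfer ellipse is at r = 65930 km.
Applying v² = μ(2/r − 1/a_t): v = 1.189 km/s.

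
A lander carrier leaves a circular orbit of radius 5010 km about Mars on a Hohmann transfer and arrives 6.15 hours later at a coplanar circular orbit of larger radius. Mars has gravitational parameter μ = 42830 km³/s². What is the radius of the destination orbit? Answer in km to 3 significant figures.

r₂ = 20700 km

Transfer time t = 6.15 hours = 22140 s, and t = π√(a_t³/μ).
So a_t = (μ t²/π²)^(1/3) = (42830 × (22140)² / π²)^(1/3) = 12861 km.
Since a_t = (r₁ + r₂)/2, r₂ = 2a_t − r₁ = 2×12861 − 5010 = 20712 km.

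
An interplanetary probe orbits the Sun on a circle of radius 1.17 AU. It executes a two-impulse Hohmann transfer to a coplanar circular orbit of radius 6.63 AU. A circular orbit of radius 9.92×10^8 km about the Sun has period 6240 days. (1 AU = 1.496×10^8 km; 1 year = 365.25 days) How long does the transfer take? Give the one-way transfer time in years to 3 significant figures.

t = 3.85 years

From Kepler's third law T² = 4π²r³/μ at r = 9.92×10^8 km, T = 6240 days = 6240 × 86400 s = 5.39136×10^8 s: μ = 4π²r³/T² = 1.32586×10^11 km³/s².
In km: r₁ = 1.17 × 1.496×10^8 = 1.75032×10^8 km; r₂ = 6.63 × 1.496×10^8 = 9.91848×10^8 km.
Semi-major axis of the transfer orbit: a_t = (1.75032×10^8 + 9.91848×10^8)/2 = 5.8344×10^8 km.
Transfer time t = π√(a_t³/μ) = π√((5.8344×10^8)³ / 1.32586×10^11) = 1.216×10^8 s.
Converting: 1.216×10^8 s ÷ 3.15576×10^7 s/year (365.25 × 86400) = 3.85 years.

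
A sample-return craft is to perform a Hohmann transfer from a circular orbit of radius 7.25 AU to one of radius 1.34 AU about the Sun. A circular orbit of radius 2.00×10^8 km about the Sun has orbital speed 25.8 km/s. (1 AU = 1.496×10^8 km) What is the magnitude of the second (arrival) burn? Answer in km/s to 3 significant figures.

From the circular-orbit relation v² = μ/r at r = 2.00×10^8 km: μ = v²r = (25.8)² × 2.00×10^8 = 1.33128×10^11 km³/s².
In km: r₁ = 7.25 × 1.496×10^8 = 1.0846×10^9 km; r₂ = 1.34 × 1.496×10^8 = 2.00464×10^8 km.
The Hohmann ellipse has a_t = (r₁ + r₂)/2 = 6.42532×10^8 km.
On the circular orbit at r = 2.00464×10^8 km, v_c = √(μ/r) = 25.770 km/s.
Transfer-orbit speed at the same r (vis-viva, a = a_t): v_t = √[μ(2/r − 1/a_t)] = 33.481 km/s.
Δv₂ = |v_t − v_c| = |33.481 − 25.770| = 7.711 km/s.

Δv₂ = 7.71 km/s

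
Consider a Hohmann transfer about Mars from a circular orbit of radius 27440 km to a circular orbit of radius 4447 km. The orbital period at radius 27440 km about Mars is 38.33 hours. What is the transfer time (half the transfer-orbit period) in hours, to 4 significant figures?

t = 8.488 hours

From Kepler's third law T² = 4π²r³/μ at r = 27440 km, T = 38.33 hours = 38.33 × 3600 s = 1.37988×10^5 s: μ = 4π²r³/T² = 42838.0 km³/s².
Transfer-ellipse semi-major axis a_t = (r₁ + r₂)/2 = (27440 + 4447)/2 = 15943.5 km.
Transfer time t = π√(a_t³/μ) = π√((15943.5)³ / 42838.0) = 30557 s.
Converting: 30557 s ÷ 3600 s/hour = 8.488 hours.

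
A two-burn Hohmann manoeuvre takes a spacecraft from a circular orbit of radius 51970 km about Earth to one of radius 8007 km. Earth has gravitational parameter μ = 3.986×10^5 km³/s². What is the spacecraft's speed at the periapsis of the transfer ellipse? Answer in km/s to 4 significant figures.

v = 9.288 km/s

Transfer-ellipse semi-major axis a_t = (r₁ + r₂)/2 = (51970 + 8007)/2 = 29988.5 km.
The periapsis of the transfer ellipse is at r = 8007 km.
Vis-viva: v = √[μ(2/r − 1/a_t)] = √[3.986×10^5 × (2/8007 − 1/29988.5)] = 9.288 km/s.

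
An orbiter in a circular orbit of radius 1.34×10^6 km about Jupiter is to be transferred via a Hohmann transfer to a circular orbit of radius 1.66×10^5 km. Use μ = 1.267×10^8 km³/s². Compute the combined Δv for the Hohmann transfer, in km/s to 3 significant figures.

Semi-major axis of the transfer orbit: a_t = (1.340×10^6 + 1.660×10^5)/2 = 7.530×10^5 km.
Circular speed at r₁: v₁ = √(μ/r₁) = √(1.267×10^8/1.340×10^6) = 9.7238 km/s.
On the transfer ellipse at r₁, vis-viva equation gives v_a = √[μ(2/r₁ − 1/a_t)] = 4.5655 km/s.
First burn Δv₁ = |v_a − v₁| = 5.1583 km/s.
Circular speed at r₂: v₂ = √(μ/r₂) = 27.6270 km/s.
Transfer-orbit speed at r₂: v_p = √[μ(2/r₂ − 1/a_t)] = 36.8544 km/s.
Second burn Δv₂ = |v₂ − v_p| = 9.2274 km/s.
Δv = Δv₁ + Δv₂ = 5.1583 + 9.2274 = 14.39 km/s.

Δv = 14.4 km/s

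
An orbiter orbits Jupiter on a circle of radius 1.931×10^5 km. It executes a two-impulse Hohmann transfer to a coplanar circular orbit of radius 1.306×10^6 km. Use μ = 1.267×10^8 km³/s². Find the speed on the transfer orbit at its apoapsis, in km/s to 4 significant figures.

v = 4.999 km/s

The Hohmann ellipse has a_t = (r₁ + r₂)/2 = 7.4955×10^5 km.
The apoapsis of the transfer ellipse is at r = 1.306×10^6 km.
Applying v² = μ(2/r − 1/a_t): v = 4.999 km/s.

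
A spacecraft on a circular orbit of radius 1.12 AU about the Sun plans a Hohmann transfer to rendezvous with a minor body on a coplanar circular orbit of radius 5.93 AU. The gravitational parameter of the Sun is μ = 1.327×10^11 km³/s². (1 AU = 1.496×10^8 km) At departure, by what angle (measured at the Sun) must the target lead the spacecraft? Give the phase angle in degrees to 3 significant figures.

φ = 97.5°

In km: r₁ = 1.12 × 1.496×10^8 = 1.67552×10^8 km; r₂ = 5.93 × 1.496×10^8 = 8.87128×10^8 km.
The Hohmann ellipse has a_t = (r₁ + r₂)/2 = 5.2734×10^8 km.
The half-period of the transfer ellipse is t = π√(a_t³/μ) = 1.044361×10^8 s.
The target's mean motion on its circular orbit is ω₂ = √(μ/r₂³) = 1.378656×10^-8 rad/s.
Angle swept by the target during transfer: ω₂·t = 1.43981 rad = 82.50°.
The spacecraft traverses 180° on the transfer ellipse, so the target must lead by 180° − 82.50° = 97.5°.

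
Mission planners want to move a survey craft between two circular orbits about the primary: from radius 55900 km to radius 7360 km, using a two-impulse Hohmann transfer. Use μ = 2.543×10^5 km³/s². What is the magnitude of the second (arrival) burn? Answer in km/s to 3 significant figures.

Semi-major axis of the transfer orbit: a_t = (55900 + 7360)/2 = 31630 km.
Circular speed at r = 7360 km: v_c = √(μ/r) = 5.878 km/s.
Transfer-orbit speed at the same r (vis-viva, a = a_t): v_t = √[μ(2/r − 1/a_t)] = 7.814 km/s.
Δv₂ = |v_t − v_c| = |7.814 − 5.878| = 1.936 km/s.

Δv₂ = 1.94 km/s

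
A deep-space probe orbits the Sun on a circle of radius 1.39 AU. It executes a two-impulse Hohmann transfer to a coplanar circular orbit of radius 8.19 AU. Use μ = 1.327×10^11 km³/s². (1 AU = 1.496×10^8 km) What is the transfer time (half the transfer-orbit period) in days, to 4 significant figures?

In km: r₁ = 1.39 × 1.496×10^8 = 2.07944×10^8 km; r₂ = 8.19 × 1.496×10^8 = 1.225224×10^9 km.
Semi-major axis of the transfer orbit: a_t = (2.07944×10^8 + 1.225224×10^9)/2 = 7.16584×10^8 km.
Half the transfer-orbit period gives t = π√(a_t³/μ) = 1.6543×10^8 s.
Converting: 1.6543×10^8 s ÷ 86400 s/day = 1915 days.

t = 1915 days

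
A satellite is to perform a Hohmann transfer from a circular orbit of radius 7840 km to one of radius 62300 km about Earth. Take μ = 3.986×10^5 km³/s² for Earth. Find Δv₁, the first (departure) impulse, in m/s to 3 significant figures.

Δv₁ = 2370 m/s

Semi-major axis of the transfer orbit: a_t = (7840 + 62300)/2 = 35070 km.
Circular speed at r = 7840 km: v_c = √(μ/r) = 7.1303 km/s.
Transfer-orbit speed at the same r (vis-viva, a = a_t): v_t = √[μ(2/r − 1/a_t)] = 9.5036 km/s.
Δv₁ = |v_t − v_c| = |9.5036 − 7.1303| = 2.373 km/s.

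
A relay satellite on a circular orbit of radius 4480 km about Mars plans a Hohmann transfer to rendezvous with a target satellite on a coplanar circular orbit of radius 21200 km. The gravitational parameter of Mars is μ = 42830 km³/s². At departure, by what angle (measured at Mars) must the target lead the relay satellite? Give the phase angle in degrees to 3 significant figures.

Semi-major axis of the transfer orbit: a_t = (4480 + 21200)/2 = 12840 km.
Transfer time t = π√(a_t³/μ) = 22086 s.
Target angular speed ω₂ = √(μ/r₂³) = 6.7046×10^-5 rad/s.
Angle swept by the target during transfer: ω₂·t = 1.4808 rad = 84.84°.
The relay satellite traverses 180° on the transfer ellipse, so the target must lead by 180° − 84.84° = 95.2°.

φ = 95.2°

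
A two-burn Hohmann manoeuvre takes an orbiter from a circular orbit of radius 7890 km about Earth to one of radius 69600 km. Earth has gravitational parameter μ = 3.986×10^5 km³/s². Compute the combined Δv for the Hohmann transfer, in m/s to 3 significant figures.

Semi-major axis of the transfer orbit: a_t = (7890 + 69600)/2 = 38745 km.
At r₁ the circular-orbit speed is v₁ = √(μ/r₁) = 7.1077 km/s.
Transfer-orbit speed at r₁ (vis-viva): v_p = √[μ(2/r₁ − 1/a_t)] = 9.5264 km/s.
First burn Δv₁ = |v_p − v₁| = 2.419 km/s.
Circular speed at r₂: v₂ = √(μ/r₂) = 2.393 km/s.
Transfer-orbit speed at r₂: v_a = √[μ(2/r₂ − 1/a_t)] = 1.080 km/s.
Second burn Δv₂ = |v₂ − v_a| = 1.313 km/s.
Δv = Δv₁ + Δv₂ = 2.419 + 1.313 = 3.732 km/s.

Δv = 3730 m/s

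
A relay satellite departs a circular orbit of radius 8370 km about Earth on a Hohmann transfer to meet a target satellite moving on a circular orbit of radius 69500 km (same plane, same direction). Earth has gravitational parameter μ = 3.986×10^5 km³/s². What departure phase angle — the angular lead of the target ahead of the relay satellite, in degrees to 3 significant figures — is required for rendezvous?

The Hohmann ellipse has a_t = (r₁ + r₂)/2 = 38935 km.
Transfer time t = π√(a_t³/μ) = 38229 s.
Target angular speed ω₂ = √(μ/r₂³) = 3.4458×10^-5 rad/s.
Angle swept by the target during transfer: ω₂·t = 1.3173 rad = 75.48°.
Arrival is 180° from departure on the ellipse, so φ = 180° − 75.48° = 105°.

φ = 105°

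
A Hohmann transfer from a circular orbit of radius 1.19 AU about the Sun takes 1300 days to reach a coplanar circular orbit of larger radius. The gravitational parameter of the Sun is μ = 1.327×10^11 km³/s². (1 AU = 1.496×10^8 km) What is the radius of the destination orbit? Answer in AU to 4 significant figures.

r₂ = 6.210 AU

In km: r₁ = 1.19 × 1.496×10^8 = 1.78024×10^8 km.
Transfer time t = 1300 days = 1.1232×10^8 s, and t = π√(a_t³/μ).
So a_t = (μ t²/π²)^(1/3) = (1.327×10^11 × (1.1232×10^8)² / π²)^(1/3) = 5.53556×10^8 km.
Since a_t = (r₁ + r₂)/2, r₂ = 2a_t − r₁ = 2×5.53556×10^8 − 1.78024×10^8 = 9.29088×10^8 km.
In AU: r₂ = 9.29088×10^8 / 1.496×10^8 = 6.210 AU.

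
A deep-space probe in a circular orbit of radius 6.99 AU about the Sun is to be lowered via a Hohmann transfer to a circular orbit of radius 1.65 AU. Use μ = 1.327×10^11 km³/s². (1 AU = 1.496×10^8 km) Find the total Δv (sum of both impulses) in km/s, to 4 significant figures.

Δv = 10.61 km/s

In km: r₁ = 6.99 × 1.496×10^8 = 1.045704×10^9 km; r₂ = 1.65 × 1.496×10^8 = 2.4684×10^8 km.
The Hohmann ellipse has a_t = (r₁ + r₂)/2 = 6.46272×10^8 km.
Circular speed at r₁: v₁ = √(μ/r₁) = √(1.327×10^11/1.045704×10^9) = 11.265 km/s.
On the transfer ellipse at r₁, vis-viva equation gives v_a = √[μ(2/r₁ − 1/a_t)] = 6.9620 km/s.
First burn Δv₁ = |v_a − v₁| = 4.303 km/s.
Circular speed at r₂: v₂ = √(μ/r₂) = 23.186 km/s.
Transfer-orbit speed at r₂: v_p = √[μ(2/r₂ − 1/a_t)] = 29.493 km/s.
Second burn Δv₂ = |v₂ − v_p| = 6.307 km/s.
Δv = Δv₁ + Δv₂ = 4.303 + 6.307 = 10.61 km/s.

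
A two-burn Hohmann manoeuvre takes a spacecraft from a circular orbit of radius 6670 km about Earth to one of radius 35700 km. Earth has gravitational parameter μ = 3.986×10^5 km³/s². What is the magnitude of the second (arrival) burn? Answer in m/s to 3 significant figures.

The Hohmann ellipse has a_t = (r₁ + r₂)/2 = 21185 km.
On the circular orbit at r = 35700 km, v_c = √(μ/r) = 3.34145 km/s.
Vis-viva on the transfer ellipse at r = 35700 km gives v_t = √[μ(2/r − 1/a_t)] = 1.87492 km/s.
Δv₂ = |v_t − v_c| = |1.87492 − 3.34145| = 1.467 km/s.

Δv₂ = 1470 m/s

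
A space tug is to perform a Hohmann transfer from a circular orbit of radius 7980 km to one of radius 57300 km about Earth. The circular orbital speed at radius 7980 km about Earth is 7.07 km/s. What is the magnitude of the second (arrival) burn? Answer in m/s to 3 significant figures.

From the circular-orbit relation v² = μ/r at r = 7980 km: μ = v²r = (7.07)² × 7980 = 3.98880×10^5 km³/s².
Semi-major axis of the transfer orbit: a_t = (7980 + 57300)/2 = 32640 km.
On the circular orbit at r = 57300 km, v_c = √(μ/r) = 2.6384 km/s.
Transfer-orbit speed at the same r (vis-viva, a = a_t): v_t = √[μ(2/r − 1/a_t)] = 1.3046 km/s.
Δv₂ = |v_t − v_c| = |1.3046 − 2.6384| = 1.334 km/s.

Δv₂ = 1330 m/s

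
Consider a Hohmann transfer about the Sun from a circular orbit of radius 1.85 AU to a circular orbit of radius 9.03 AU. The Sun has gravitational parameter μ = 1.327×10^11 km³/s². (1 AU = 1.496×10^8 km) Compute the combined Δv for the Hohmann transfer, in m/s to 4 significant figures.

Δv = 10450 m/s

In km: r₁ = 1.85 × 1.496×10^8 = 2.7676×10^8 km; r₂ = 9.03 × 1.496×10^8 = 1.350888×10^9 km.
Semi-major axis of the transfer orbit: a_t = (2.7676×10^8 + 1.350888×10^9)/2 = 8.13824×10^8 km.
Circular speed at r₁: v₁ = √(μ/r₁) = √(1.327×10^11/2.7676×10^8) = 21.897 km/s.
On the transfer ellipse at r₁, vis-viva equation gives v_p = √[μ(2/r₁ − 1/a_t)] = 28.212 km/s.
First burn Δv₁ = |v_p − v₁| = 6.315 km/s.
At r₂, v₂ = √(μ/r₂) = 9.911 km/s.
Transfer-orbit speed at r₂: v_a = √[μ(2/r₂ − 1/a_t)] = 5.780 km/s.
Second burn Δv₂ = |v₂ − v_a| = 4.131 km/s.
Δv = Δv₁ + Δv₂ = 6.315 + 4.131 = 10.45 km/s.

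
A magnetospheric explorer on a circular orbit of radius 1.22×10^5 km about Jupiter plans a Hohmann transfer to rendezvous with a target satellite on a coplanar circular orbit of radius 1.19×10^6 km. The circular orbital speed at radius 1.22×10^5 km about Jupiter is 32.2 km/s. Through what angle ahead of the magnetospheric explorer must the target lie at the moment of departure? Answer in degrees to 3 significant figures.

From the circular-orbit relation v² = μ/r at r = 1.22×10^5 km: μ = v²r = (32.2)² × 1.22×10^5 = 1.26494×10^8 km³/s².
Semi-major axis of the transfer orbit: a_t = (1.220×10^5 + 1.190×10^6)/2 = 6.560×10^5 km.
Transfer time t = π√(a_t³/μ) = 1.4841×10^5 s.
The target's mean motion on its circular orbit is ω₂ = √(μ/r₂³) = 8.6639×10^-6 rad/s.
Angle swept by the target during transfer: ω₂·t = 1.2858 rad = 73.67°.
The magnetospheric explorer traverses 180° on the transfer ellipse, so the target must lead by 180° − 73.67° = 106°.

φ = 106°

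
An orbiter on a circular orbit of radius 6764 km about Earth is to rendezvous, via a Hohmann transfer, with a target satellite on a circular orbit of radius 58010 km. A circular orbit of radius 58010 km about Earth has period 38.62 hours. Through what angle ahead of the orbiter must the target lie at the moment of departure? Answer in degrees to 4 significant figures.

From Kepler's third law T² = 4π²r³/μ at r = 58010 km, T = 38.62 hours = 38.62 × 3600 s = 1.39032×10^5 s: μ = 4π²r³/T² = 3.98693×10^5 km³/s².
Semi-major axis of the transfer orbit: a_t = (6764 + 58010)/2 = 32387 km.
The half-period of the transfer ellipse is t = π√(a_t³/μ) = 29000 s.
Target angular speed ω₂ = √(μ/r₂³) = 4.519×10^-5 rad/s.
Angle swept by the target during transfer: ω₂·t = 1.3105 rad = 75.09°.
Arrival is 180° from departure on the ellipse, so φ = 180° − 75.09° = 104.9°.

φ = 104.9°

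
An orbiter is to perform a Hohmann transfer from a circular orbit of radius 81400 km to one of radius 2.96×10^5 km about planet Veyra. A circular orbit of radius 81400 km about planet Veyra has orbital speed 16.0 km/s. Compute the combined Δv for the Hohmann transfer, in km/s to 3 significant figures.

From the circular-orbit relation v² = μ/r at r = 81400 km: μ = v²r = (16.0)² × 81400 = 2.08384×10^7 km³/s².
The Hohmann ellipse has a_t = (r₁ + r₂)/2 = 1.887×10^5 km.
Circular speed at r₁: v₁ = √(μ/r₁) = √(2.08384×10^7/81400) = 16.000 km/s.
On the transfer ellipse at r₁, vis-viva gives v_p = √[μ(2/r₁ − 1/a_t)] = 20.039 km/s.
First burn Δv₁ = |v_p − v₁| = 4.039 km/s.
At r₂, v₂ = √(μ/r₂) = 8.3905 km/s.
Transfer-orbit speed at r₂: v_a = √[μ(2/r₂ − 1/a_t)] = 5.5108 km/s.
Second burn Δv₂ = |v₂ − v_a| = 2.880 km/s.
Δv = Δv₁ + Δv₂ = 4.039 + 2.880 = 6.919 km/s.

Δv = 6.92 km/s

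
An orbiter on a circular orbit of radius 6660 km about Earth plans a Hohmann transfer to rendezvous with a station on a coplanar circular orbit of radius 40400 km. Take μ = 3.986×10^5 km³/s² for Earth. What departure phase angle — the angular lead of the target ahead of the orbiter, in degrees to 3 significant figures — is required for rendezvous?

φ = 100°

Transfer-ellipse semi-major axis a_t = (r₁ + r₂)/2 = (6660 + 40400)/2 = 23530 km.
Transfer time t = π√(a_t³/μ) = 17960 s.
The target's mean motion on its circular orbit is ω₂ = √(μ/r₂³) = 7.775×10^-5 rad/s.
Angle swept by the target during transfer: ω₂·t = 1.3964 rad = 80.01°.
The orbiter traverses 180° on the transfer ellipse, so the target must lead by 180° − 80.01° = 100°.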